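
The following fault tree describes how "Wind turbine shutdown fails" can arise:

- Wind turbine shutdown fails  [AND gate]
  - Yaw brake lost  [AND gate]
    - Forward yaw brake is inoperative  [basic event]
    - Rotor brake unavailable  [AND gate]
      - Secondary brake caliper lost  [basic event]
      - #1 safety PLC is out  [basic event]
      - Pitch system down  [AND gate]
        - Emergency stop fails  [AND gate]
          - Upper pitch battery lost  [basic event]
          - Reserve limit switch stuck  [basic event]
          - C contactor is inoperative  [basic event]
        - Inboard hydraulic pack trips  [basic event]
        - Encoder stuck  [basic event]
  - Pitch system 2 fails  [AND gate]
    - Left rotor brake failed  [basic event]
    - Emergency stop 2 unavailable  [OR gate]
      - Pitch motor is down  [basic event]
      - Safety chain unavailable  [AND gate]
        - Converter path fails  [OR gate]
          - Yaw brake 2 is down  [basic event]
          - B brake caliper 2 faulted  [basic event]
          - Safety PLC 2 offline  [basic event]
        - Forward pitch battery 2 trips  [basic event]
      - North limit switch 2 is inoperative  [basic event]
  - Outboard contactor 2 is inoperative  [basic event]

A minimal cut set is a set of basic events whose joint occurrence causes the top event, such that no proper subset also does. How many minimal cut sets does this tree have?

5

Emergency stop fails [AND]: one cut set from each child combined → 1 × 1 × 1 = 1 cut set(s).
Pitch system down [AND]: one cut set from each child combined → 1 × 1 × 1 = 1 cut set(s).
Rotor brake unavailable [AND]: one cut set from each child combined → 1 × 1 × 1 = 1 cut set(s).
Yaw brake lost [AND]: one cut set from each child combined → 1 × 1 = 1 cut set(s).
Converter path fails [OR]: union of children's cut sets → 3 cut set(s).
Safety chain unavailable [AND]: one cut set from each child combined → 3 × 1 = 3 cut set(s).
Emergency stop 2 unavailable [OR]: union of children's cut sets → 5 cut set(s).
Pitch system 2 fails [AND]: one cut set from each child combined → 1 × 5 = 5 cut set(s).
Wind turbine shutdown fails [AND]: one cut set from each child combined → 1 × 5 × 1 = 5 cut set(s).
Minimal cut sets: {#1 safety PLC is out, C contactor is inoperative, Encoder stuck, Forward yaw brake is inoperative, Inboard hydraulic pack trips, Left rotor brake failed, Outboard contactor 2 is inoperative, Pitch motor is down, Reserve limit switch stuck, Secondary brake caliper lost, Upper pitch battery lost}; {#1 safety PLC is out, C contactor is inoperative, Encoder stuck, Forward pitch battery 2 trips, Forward yaw brake is inoperative, Inboard hydraulic pack trips, Left rotor brake failed, Outboard contactor 2 is inoperative, Reserve limit switch stuck, Secondary brake caliper lost, Upper pitch battery lost, Yaw brake 2 is down}; {#1 safety PLC is out, B brake caliper 2 faulted, C contactor is inoperative, Encoder stuck, Forward pitch battery 2 trips, Forward yaw brake is inoperative, Inboard hydraulic pack trips, Left rotor brake failed, Outboard contactor 2 is inoperative, Reserve limit switch stuck, Secondary brake caliper lost, Upper pitch battery lost}; {#1 safety PLC is out, C contactor is inoperative, Encoder stuck, Forward pitch battery 2 trips, Forward yaw brake is inoperative, Inboard hydraulic pack trips, Left rotor brake failed, Outboard contactor 2 is inoperative, Reserve limit switch stuck, Safety PLC 2 offline, Secondary brake caliper lost, Upper pitch battery lost}; {#1 safety PLC is out, C contactor is inoperative, Encoder stuck, Forward yaw brake is inoperative, Inboard hydraulic pack trips, Left rotor brake failed, North limit switch 2 is inoperative, Outboard contactor 2 is inoperative, Reserve limit switch stuck, Secondary brake caliper lost, Upper pitch battery lost}.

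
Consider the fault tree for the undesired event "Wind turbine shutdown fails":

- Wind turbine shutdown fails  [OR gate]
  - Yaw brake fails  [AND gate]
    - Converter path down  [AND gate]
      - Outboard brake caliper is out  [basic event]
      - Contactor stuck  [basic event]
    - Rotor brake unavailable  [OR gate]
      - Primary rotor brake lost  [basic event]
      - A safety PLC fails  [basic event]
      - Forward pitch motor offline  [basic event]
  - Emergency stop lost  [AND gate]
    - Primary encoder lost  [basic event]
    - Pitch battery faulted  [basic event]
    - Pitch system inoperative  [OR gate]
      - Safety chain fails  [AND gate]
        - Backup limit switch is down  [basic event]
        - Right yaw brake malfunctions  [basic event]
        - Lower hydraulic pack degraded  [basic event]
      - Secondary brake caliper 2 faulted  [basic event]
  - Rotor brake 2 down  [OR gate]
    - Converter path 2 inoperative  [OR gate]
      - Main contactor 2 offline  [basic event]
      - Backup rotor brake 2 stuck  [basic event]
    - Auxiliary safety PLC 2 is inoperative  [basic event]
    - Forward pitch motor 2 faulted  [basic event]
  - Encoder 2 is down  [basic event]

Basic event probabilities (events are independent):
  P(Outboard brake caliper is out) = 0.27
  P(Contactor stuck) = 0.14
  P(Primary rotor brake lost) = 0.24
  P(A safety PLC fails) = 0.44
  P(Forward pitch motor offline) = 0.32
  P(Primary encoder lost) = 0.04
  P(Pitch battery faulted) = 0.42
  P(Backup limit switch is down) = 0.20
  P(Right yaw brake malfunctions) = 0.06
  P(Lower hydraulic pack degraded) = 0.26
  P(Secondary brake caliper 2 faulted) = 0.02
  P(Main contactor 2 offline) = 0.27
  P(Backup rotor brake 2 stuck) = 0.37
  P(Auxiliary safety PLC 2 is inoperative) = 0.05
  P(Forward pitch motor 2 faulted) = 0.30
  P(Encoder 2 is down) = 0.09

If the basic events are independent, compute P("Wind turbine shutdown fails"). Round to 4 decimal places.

0.7293

P(Converter path down) [AND] = 0.27 × 0.14 = 0.037800
P(Rotor brake unavailable) [OR] = 1 − (1−0.24) × (1−0.44) × (1−0.32) = 0.710592
P(Yaw brake fails) [AND] = 0.037800 × 0.710592 = 0.026860
P(Safety chain fails) [AND] = 0.20 × 0.06 × 0.26 = 0.003120
P(Pitch system inoperative) [OR] = 1 − (1−0.003120) × (1−0.02) = 0.023058
P(Emergency stop lost) [AND] = 0.04 × 0.42 × 0.023058 = 0.000387
P(Converter path 2 inoperative) [OR] = 1 − (1−0.27) × (1−0.37) = 0.540100
P(Rotor brake 2 down) [OR] = 1 − (1−0.540100) × (1−0.05) × (1−0.30) = 0.694167
P(Wind turbine shutdown fails) [OR] = 1 − (1−0.026860) × (1−0.000387) × (1−0.694167) × (1−0.09) = 0.729272
Rounded to 4 decimal places: P(Wind turbine shutdown fails) ≈ 0.7293.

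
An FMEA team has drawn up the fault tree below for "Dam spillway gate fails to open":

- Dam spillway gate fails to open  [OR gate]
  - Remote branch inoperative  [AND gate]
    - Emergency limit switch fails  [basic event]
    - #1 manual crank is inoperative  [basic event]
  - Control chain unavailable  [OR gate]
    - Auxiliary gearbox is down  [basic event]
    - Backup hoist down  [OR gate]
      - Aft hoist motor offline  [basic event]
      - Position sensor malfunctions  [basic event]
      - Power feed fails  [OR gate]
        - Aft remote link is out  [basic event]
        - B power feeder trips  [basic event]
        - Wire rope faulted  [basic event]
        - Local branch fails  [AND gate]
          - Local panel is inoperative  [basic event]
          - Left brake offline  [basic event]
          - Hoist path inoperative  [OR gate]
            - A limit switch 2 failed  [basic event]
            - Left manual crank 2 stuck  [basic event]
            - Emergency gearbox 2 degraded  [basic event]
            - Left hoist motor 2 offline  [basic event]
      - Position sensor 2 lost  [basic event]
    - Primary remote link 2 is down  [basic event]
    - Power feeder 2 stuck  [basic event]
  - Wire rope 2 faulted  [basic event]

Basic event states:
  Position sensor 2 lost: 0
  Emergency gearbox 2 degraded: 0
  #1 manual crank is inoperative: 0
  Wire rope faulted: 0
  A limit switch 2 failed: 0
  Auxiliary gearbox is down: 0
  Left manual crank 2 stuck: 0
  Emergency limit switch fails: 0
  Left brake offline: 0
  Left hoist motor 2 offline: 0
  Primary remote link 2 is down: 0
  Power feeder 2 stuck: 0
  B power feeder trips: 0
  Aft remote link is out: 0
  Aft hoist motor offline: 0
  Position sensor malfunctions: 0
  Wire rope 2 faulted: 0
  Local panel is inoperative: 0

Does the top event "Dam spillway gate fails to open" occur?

No

Remote branch inoperative [AND]: Emergency limit switch fails=not, #1 manual crank is inoperative=not → not all inputs occur → does not occur.
Hoist path inoperative [OR]: A limit switch 2 failed=not, Left manual crank 2 stuck=not, Emergency gearbox 2 degraded=not, Left hoist motor 2 offline=not → no input occurs → does not occur.
Local branch fails [AND]: Local panel is inoperative=not, Left brake offline=not, Hoist path inoperative=not → not all inputs occur → does not occur.
Power feed fails [OR]: Aft remote link is out=not, B power feeder trips=not, Wire rope faulted=not, Local branch fails=not → no input occurs → does not occur.
Backup hoist down [OR]: Aft hoist motor offline=not, Position sensor malfunctions=not, Power feed fails=not, Position sensor 2 lost=not → no input occurs → does not occur.
Control chain unavailable [OR]: Auxiliary gearbox is down=not, Backup hoist down=not, Primary remote link 2 is down=not, Power feeder 2 stuck=not → no input occurs → does not occur.
Dam spillway gate fails to open [OR]: Remote branch inoperative=not, Control chain unavailable=not, Wire rope 2 faulted=not → no input occurs → does not occur.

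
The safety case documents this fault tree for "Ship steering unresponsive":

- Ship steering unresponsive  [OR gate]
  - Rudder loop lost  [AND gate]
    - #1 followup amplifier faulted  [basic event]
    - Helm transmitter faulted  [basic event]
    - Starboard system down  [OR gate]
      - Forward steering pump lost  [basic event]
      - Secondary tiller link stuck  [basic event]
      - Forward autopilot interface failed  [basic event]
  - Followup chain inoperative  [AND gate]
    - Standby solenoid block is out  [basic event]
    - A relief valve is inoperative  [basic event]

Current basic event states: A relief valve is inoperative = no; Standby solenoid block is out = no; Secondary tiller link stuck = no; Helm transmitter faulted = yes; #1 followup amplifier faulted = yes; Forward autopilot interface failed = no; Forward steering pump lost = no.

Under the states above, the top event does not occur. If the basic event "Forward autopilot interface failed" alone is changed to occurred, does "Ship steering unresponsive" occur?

Yes

Counterfactual: set "Forward autopilot interface failed" to occurred.
Starboard system down [OR]: Forward steering pump lost=not, Secondary tiller link stuck=not, Forward autopilot interface failed=occurs → at least one input occurs → occurs.
Rudder loop lost [AND]: #1 followup amplifier faulted=occurs, Helm transmitter faulted=occurs, Starboard system down=occurs → all inputs occur → occurs.
Followup chain inoperative [AND]: Standby solenoid block is out=not, A relief valve is inoperative=not → not all inputs occur → does not occur.
Ship steering unresponsive [OR]: Rudder loop lost=occurs, Followup chain inoperative=not → at least one input occurs → occurs.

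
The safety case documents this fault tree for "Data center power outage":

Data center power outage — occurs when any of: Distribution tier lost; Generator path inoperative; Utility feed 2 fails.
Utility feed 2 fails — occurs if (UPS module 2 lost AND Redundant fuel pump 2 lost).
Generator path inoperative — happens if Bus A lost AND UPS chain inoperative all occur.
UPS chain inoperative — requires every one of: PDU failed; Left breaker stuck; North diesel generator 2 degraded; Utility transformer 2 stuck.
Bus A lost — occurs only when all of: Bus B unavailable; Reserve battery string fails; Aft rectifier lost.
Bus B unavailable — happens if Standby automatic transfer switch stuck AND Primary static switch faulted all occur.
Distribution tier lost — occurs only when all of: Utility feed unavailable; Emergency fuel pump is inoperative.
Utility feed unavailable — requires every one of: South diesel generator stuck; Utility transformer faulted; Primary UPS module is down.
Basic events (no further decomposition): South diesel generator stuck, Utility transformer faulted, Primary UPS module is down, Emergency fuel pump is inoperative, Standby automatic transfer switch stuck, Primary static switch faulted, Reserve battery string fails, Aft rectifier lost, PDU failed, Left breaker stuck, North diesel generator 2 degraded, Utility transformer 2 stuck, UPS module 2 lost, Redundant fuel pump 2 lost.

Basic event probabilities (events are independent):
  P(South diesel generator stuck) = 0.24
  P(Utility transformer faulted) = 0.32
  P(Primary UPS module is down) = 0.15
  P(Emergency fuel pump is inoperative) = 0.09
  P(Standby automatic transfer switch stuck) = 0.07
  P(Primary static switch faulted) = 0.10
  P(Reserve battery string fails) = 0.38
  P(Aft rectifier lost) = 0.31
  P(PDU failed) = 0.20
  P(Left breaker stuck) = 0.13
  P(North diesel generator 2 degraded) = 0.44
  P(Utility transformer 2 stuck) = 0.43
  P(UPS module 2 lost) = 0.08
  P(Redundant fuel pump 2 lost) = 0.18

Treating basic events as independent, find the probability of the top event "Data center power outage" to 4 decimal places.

0.0154

P(Utility feed unavailable) [AND] = 0.24 × 0.32 × 0.15 = 0.011520
P(Distribution tier lost) [AND] = 0.011520 × 0.09 = 0.001037
P(Bus B unavailable) [AND] = 0.07 × 0.10 = 0.007000
P(Bus A lost) [AND] = 0.007000 × 0.38 × 0.31 = 0.000825
P(UPS chain inoperative) [AND] = 0.20 × 0.13 × 0.44 × 0.43 = 0.004919
P(Generator path inoperative) [AND] = 0.000825 × 0.004919 = 0.000004
P(Utility feed 2 fails) [AND] = 0.08 × 0.18 = 0.014400
P(Data center power outage) [OR] = 1 − (1−0.001037) × (1−0.000004) × (1−0.014400) = 0.015426
Rounded to 4 decimal places: P(Data center power outage) ≈ 0.0154.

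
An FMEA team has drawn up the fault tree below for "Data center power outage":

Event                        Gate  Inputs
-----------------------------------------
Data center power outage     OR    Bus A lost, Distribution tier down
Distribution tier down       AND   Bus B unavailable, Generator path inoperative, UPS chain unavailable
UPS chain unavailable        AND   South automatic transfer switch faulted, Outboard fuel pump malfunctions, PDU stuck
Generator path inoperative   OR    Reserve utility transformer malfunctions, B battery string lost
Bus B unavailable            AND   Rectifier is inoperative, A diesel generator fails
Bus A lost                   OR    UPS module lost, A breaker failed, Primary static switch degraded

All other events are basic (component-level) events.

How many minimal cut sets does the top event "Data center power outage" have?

5

Bus A lost [OR]: union of children's cut sets → 3 cut set(s).
Bus B unavailable [AND]: one cut set from each child combined → 1 × 1 = 1 cut set(s).
Generator path inoperative [OR]: union of children's cut sets → 2 cut set(s).
UPS chain unavailable [AND]: one cut set from each child combined → 1 × 1 × 1 = 1 cut set(s).
Distribution tier down [AND]: one cut set from each child combined → 1 × 2 × 1 = 2 cut set(s).
Data center power outage [OR]: union of children's cut sets → 5 cut set(s).
Minimal cut sets: {UPS module lost}; {A breaker failed}; {Primary static switch degraded}; {A diesel generator fails, Outboard fuel pump malfunctions, PDU stuck, Rectifier is inoperative, Reserve utility transformer malfunctions, South automatic transfer switch faulted}; {A diesel generator fails, B battery string lost, Outboard fuel pump malfunctions, PDU stuck, Rectifier is inoperative, South automatic transfer switch faulted}.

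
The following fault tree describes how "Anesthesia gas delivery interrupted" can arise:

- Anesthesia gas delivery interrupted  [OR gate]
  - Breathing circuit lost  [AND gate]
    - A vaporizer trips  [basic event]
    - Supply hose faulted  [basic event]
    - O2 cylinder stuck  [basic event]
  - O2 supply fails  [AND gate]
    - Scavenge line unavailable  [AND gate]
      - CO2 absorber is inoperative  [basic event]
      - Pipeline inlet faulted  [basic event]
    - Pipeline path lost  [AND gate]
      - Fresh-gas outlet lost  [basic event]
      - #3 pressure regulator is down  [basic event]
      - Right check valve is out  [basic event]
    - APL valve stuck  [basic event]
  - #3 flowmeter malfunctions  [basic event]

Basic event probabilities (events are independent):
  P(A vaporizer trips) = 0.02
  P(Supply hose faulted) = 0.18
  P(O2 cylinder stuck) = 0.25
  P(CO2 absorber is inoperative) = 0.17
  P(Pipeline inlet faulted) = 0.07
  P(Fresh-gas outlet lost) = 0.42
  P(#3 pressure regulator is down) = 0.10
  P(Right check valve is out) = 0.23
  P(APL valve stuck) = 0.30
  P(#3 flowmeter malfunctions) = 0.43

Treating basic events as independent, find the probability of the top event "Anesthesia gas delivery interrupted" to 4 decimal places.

P(Breathing circuit lost) [AND] = 0.02 × 0.18 × 0.25 = 0.000900
P(Scavenge line unavailable) [AND] = 0.17 × 0.07 = 0.011900
P(Pipeline path lost) [AND] = 0.42 × 0.10 × 0.23 = 0.009660
P(O2 supply fails) [AND] = 0.011900 × 0.009660 × 0.30 = 0.000034
P(Anesthesia gas delivery interrupted) [OR] = 1 − (1−0.000900) × (1−0.000034) × (1−0.43) = 0.430532
Rounded to 4 decimal places: P(Anesthesia gas delivery interrupted) ≈ 0.4305.

0.4305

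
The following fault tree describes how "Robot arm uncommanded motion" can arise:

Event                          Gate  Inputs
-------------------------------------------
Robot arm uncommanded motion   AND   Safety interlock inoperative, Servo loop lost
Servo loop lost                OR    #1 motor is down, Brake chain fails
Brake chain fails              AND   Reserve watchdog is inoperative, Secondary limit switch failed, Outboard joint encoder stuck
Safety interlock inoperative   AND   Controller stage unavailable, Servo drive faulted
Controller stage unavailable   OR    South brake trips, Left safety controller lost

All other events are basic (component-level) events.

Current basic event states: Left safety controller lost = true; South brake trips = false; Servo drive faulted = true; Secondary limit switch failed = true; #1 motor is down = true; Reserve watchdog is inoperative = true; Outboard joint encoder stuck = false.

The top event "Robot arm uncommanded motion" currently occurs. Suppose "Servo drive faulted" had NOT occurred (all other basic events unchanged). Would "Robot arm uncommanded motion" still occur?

No

Counterfactual: set "Servo drive faulted" to not occurred.
Controller stage unavailable [OR]: South brake trips=not, Left safety controller lost=occurs → at least one input occurs → occurs.
Safety interlock inoperative [AND]: Controller stage unavailable=occurs, Servo drive faulted=not → not all inputs occur → does not occur.
Brake chain fails [AND]: Reserve watchdog is inoperative=occurs, Secondary limit switch failed=occurs, Outboard joint encoder stuck=not → not all inputs occur → does not occur.
Servo loop lost [OR]: #1 motor is down=occurs, Brake chain fails=not → at least one input occurs → occurs.
Robot arm uncommanded motion [AND]: Safety interlock inoperative=not, Servo loop lost=occurs → not all inputs occur → does not occur.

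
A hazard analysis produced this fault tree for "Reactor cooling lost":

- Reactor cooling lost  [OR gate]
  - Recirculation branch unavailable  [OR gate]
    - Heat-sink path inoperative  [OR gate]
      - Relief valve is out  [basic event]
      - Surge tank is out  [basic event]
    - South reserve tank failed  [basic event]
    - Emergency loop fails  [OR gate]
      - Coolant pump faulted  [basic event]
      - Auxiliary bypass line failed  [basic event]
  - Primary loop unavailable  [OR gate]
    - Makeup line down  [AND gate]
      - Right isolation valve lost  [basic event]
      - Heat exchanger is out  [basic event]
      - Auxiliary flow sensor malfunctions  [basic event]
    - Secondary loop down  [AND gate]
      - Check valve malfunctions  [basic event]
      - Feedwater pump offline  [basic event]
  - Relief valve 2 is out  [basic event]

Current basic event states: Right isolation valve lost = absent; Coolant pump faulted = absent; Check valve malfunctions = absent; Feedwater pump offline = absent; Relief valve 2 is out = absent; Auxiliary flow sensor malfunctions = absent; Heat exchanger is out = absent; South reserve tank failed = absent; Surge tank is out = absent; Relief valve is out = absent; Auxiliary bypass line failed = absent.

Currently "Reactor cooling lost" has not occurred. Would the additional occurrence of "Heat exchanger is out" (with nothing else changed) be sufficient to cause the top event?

No

Counterfactual: set "Heat exchanger is out" to occurred.
Heat-sink path inoperative [OR]: Relief valve is out=not, Surge tank is out=not → no input occurs → does not occur.
Emergency loop fails [OR]: Coolant pump faulted=not, Auxiliary bypass line failed=not → no input occurs → does not occur.
Recirculation branch unavailable [OR]: Heat-sink path inoperative=not, South reserve tank failed=not, Emergency loop fails=not → no input occurs → does not occur.
Makeup line down [AND]: Right isolation valve lost=not, Heat exchanger is out=occurs, Auxiliary flow sensor malfunctions=not → not all inputs occur → does not occur.
Secondary loop down [AND]: Check valve malfunctions=not, Feedwater pump offline=not → not all inputs occur → does not occur.
Primary loop unavailable [OR]: Makeup line down=not, Secondary loop down=not → no input occurs → does not occur.
Reactor cooling lost [OR]: Recirculation branch unavailable=not, Primary loop unavailable=not, Relief valve 2 is out=not → no input occurs → does not occur.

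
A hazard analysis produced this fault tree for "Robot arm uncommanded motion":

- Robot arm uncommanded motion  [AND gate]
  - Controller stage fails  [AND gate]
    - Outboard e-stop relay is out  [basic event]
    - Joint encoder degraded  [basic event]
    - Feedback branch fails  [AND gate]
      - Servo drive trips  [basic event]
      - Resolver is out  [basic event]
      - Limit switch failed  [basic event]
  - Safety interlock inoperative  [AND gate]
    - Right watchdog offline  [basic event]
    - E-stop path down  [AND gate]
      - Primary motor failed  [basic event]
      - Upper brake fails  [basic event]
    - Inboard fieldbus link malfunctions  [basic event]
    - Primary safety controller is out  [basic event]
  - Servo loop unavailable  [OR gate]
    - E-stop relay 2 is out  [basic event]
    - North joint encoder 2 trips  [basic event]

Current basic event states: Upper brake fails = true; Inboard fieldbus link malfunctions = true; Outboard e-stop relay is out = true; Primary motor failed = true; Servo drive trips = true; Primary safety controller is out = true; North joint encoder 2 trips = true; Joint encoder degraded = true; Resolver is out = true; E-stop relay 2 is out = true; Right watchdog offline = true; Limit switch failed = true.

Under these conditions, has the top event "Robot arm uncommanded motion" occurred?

Yes

Feedback branch fails [AND]: Servo drive trips=occurs, Resolver is out=occurs, Limit switch failed=occurs → all inputs occur → occurs.
Controller stage fails [AND]: Outboard e-stop relay is out=occurs, Joint encoder degraded=occurs, Feedback branch fails=occurs → all inputs occur → occurs.
E-stop path down [AND]: Primary motor failed=occurs, Upper brake fails=occurs → all inputs occur → occurs.
Safety interlock inoperative [AND]: Right watchdog offline=occurs, E-stop path down=occurs, Inboard fieldbus link malfunctions=occurs, Primary safety controller is out=occurs → all inputs occur → occurs.
Servo loop unavailable [OR]: E-stop relay 2 is out=occurs, North joint encoder 2 trips=occurs → at least one input occurs → occurs.
Robot arm uncommanded motion [AND]: Controller stage fails=occurs, Safety interlock inoperative=occurs, Servo loop unavailable=occurs → all inputs occur → occurs.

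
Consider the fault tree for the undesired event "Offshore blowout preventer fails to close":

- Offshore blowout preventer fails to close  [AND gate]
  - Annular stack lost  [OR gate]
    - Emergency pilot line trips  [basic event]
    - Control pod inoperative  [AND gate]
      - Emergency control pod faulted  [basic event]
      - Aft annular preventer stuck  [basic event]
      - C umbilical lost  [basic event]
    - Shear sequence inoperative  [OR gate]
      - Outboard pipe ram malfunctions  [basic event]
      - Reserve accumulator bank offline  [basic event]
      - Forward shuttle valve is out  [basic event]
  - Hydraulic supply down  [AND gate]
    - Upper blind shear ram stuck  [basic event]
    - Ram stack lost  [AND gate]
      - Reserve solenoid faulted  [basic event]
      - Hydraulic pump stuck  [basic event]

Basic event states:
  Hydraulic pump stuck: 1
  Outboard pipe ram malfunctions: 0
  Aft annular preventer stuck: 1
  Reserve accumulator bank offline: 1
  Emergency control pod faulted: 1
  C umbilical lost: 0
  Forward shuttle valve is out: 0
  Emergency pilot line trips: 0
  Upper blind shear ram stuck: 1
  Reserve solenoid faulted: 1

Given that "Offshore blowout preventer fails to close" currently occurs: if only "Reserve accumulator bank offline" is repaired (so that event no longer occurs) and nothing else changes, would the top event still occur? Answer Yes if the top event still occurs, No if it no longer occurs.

No

Counterfactual: set "Reserve accumulator bank offline" to not occurred.
Control pod inoperative [AND]: Emergency control pod faulted=occurs, Aft annular preventer stuck=occurs, C umbilical lost=not → not all inputs occur → does not occur.
Shear sequence inoperative [OR]: Outboard pipe ram malfunctions=not, Reserve accumulator bank offline=not, Forward shuttle valve is out=not → no input occurs → does not occur.
Annular stack lost [OR]: Emergency pilot line trips=not, Control pod inoperative=not, Shear sequence inoperative=not → no input occurs → does not occur.
Ram stack lost [AND]: Reserve solenoid faulted=occurs, Hydraulic pump stuck=occurs → all inputs occur → occurs.
Hydraulic supply down [AND]: Upper blind shear ram stuck=occurs, Ram stack lost=occurs → all inputs occur → occurs.
Offshore blowout preventer fails to close [AND]: Annular stack lost=not, Hydraulic supply down=occurs → not all inputs occur → does not occur.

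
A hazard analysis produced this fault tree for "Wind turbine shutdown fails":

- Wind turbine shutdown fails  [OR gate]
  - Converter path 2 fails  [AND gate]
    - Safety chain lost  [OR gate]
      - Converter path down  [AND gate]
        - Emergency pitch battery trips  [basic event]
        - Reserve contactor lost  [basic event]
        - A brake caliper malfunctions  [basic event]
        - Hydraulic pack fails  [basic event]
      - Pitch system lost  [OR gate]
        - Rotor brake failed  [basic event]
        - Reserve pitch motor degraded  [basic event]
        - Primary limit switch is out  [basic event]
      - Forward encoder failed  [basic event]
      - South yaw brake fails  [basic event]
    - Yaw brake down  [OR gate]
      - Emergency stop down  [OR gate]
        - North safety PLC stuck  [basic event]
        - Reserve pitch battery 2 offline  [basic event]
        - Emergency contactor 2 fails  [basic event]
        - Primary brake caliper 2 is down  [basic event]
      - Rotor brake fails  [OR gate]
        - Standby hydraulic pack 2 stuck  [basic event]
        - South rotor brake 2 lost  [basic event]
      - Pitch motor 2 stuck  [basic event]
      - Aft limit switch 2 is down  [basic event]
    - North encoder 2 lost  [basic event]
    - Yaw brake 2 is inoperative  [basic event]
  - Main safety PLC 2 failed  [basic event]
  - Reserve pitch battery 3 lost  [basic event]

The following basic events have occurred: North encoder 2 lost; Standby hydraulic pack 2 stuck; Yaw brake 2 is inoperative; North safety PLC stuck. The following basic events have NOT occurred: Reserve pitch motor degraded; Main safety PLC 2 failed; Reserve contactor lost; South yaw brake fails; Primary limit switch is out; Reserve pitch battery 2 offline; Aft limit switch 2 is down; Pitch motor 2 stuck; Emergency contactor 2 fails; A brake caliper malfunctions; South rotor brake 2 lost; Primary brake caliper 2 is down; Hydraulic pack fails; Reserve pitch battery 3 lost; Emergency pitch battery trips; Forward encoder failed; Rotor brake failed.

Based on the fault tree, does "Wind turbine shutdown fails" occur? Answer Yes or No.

Converter path down [AND]: Emergency pitch battery trips=not, Reserve contactor lost=not, A brake caliper malfunctions=not, Hydraulic pack fails=not → not all inputs occur → does not occur.
Pitch system lost [OR]: Rotor brake failed=not, Reserve pitch motor degraded=not, Primary limit switch is out=not → no input occurs → does not occur.
Safety chain lost [OR]: Converter path down=not, Pitch system lost=not, Forward encoder failed=not, South yaw brake fails=not → no input occurs → does not occur.
Emergency stop down [OR]: North safety PLC stuck=occurs, Reserve pitch battery 2 offline=not, Emergency contactor 2 fails=not, Primary brake caliper 2 is down=not → at least one input occurs → occurs.
Rotor brake fails [OR]: Standby hydraulic pack 2 stuck=occurs, South rotor brake 2 lost=not → at least one input occurs → occurs.
Yaw brake down [OR]: Emergency stop down=occurs, Rotor brake fails=occurs, Pitch motor 2 stuck=not, Aft limit switch 2 is down=not → at least one input occurs → occurs.
Converter path 2 fails [AND]: Safety chain lost=not, Yaw brake down=occurs, North encoder 2 lost=occurs, Yaw brake 2 is inoperative=occurs → not all inputs occur → does not occur.
Wind turbine shutdown fails [OR]: Converter path 2 fails=not, Main safety PLC 2 failed=not, Reserve pitch battery 3 lost=not → no input occurs → does not occur.

No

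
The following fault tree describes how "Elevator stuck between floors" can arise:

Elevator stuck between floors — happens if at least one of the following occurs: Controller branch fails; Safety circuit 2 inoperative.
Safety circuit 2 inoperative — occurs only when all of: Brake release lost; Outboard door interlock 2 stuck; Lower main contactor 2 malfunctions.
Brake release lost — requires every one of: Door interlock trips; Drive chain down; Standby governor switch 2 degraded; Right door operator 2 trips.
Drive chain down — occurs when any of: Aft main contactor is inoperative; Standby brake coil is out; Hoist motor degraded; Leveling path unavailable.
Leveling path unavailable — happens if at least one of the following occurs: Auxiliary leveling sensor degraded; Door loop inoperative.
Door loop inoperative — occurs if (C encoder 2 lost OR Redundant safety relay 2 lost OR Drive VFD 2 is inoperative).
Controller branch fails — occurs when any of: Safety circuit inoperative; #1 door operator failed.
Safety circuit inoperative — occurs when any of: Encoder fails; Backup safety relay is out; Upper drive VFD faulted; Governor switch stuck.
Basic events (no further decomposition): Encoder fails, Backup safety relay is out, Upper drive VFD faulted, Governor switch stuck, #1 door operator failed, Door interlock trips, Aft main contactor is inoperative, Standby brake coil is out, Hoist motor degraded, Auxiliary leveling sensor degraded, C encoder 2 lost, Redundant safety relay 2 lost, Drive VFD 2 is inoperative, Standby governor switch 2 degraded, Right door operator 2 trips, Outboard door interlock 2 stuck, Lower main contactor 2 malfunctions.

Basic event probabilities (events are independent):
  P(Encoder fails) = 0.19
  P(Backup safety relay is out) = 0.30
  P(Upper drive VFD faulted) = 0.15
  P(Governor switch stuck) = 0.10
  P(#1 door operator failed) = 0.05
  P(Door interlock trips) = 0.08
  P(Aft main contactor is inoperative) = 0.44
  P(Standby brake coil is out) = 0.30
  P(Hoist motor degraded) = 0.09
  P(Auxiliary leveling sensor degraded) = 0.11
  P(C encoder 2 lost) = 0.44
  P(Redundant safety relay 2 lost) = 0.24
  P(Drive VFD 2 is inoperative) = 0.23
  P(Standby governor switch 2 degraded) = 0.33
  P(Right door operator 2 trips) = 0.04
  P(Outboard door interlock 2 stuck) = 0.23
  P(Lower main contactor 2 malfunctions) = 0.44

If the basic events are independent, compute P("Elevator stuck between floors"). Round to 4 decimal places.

P(Safety circuit inoperative) [OR] = 1 − (1−0.19) × (1−0.30) × (1−0.15) × (1−0.10) = 0.566245
P(Controller branch fails) [OR] = 1 − (1−0.566245) × (1−0.05) = 0.587933
P(Door loop inoperative) [OR] = 1 − (1−0.44) × (1−0.24) × (1−0.23) = 0.672288
P(Leveling path unavailable) [OR] = 1 − (1−0.11) × (1−0.672288) = 0.708336
P(Drive chain down) [OR] = 1 − (1−0.44) × (1−0.30) × (1−0.09) × (1−0.708336) = 0.895958
P(Brake release lost) [AND] = 0.08 × 0.895958 × 0.33 × 0.04 = 0.000946
P(Safety circuit 2 inoperative) [AND] = 0.000946 × 0.23 × 0.44 = 0.000096
P(Elevator stuck between floors) [OR] = 1 − (1−0.587933) × (1−0.000096) = 0.587973
Rounded to 4 decimal places: P(Elevator stuck between floors) ≈ 0.5880.

0.5880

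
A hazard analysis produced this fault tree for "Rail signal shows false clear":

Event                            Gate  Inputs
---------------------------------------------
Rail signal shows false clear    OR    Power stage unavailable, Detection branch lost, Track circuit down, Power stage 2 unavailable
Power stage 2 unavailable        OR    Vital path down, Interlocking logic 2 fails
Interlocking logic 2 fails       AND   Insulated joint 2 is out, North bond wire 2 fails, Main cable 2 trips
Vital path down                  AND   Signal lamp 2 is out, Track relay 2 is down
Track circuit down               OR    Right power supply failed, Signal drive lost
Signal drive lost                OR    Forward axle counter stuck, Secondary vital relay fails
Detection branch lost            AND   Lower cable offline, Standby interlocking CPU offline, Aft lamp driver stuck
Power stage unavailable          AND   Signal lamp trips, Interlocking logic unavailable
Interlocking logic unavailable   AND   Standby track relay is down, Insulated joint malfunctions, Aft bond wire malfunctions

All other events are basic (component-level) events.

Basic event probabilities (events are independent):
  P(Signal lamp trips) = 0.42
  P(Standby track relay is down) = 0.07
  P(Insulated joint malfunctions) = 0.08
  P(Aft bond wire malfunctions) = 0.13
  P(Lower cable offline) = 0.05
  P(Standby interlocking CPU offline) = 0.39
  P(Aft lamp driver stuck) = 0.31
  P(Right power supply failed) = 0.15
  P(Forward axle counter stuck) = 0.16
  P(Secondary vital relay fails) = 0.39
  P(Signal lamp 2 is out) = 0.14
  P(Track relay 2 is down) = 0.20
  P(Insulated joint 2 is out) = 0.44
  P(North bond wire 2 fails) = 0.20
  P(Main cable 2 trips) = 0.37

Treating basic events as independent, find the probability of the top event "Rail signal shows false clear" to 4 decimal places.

0.5930

P(Interlocking logic unavailable) [AND] = 0.07 × 0.08 × 0.13 = 0.000728
P(Power stage unavailable) [AND] = 0.42 × 0.000728 = 0.000306
P(Detection branch lost) [AND] = 0.05 × 0.39 × 0.31 = 0.006045
P(Signal drive lost) [OR] = 1 − (1−0.16) × (1−0.39) = 0.487600
P(Track circuit down) [OR] = 1 − (1−0.15) × (1−0.487600) = 0.564460
P(Vital path down) [AND] = 0.14 × 0.20 = 0.028000
P(Interlocking logic 2 fails) [AND] = 0.44 × 0.20 × 0.37 = 0.032560
P(Power stage 2 unavailable) [OR] = 1 − (1−0.028000) × (1−0.032560) = 0.059648
P(Rail signal shows false clear) [OR] = 1 − (1−0.000306) × (1−0.006045) × (1−0.564460) × (1−0.059648) = 0.593039
Rounded to 4 decimal places: P(Rail signal shows false clear) ≈ 0.5930.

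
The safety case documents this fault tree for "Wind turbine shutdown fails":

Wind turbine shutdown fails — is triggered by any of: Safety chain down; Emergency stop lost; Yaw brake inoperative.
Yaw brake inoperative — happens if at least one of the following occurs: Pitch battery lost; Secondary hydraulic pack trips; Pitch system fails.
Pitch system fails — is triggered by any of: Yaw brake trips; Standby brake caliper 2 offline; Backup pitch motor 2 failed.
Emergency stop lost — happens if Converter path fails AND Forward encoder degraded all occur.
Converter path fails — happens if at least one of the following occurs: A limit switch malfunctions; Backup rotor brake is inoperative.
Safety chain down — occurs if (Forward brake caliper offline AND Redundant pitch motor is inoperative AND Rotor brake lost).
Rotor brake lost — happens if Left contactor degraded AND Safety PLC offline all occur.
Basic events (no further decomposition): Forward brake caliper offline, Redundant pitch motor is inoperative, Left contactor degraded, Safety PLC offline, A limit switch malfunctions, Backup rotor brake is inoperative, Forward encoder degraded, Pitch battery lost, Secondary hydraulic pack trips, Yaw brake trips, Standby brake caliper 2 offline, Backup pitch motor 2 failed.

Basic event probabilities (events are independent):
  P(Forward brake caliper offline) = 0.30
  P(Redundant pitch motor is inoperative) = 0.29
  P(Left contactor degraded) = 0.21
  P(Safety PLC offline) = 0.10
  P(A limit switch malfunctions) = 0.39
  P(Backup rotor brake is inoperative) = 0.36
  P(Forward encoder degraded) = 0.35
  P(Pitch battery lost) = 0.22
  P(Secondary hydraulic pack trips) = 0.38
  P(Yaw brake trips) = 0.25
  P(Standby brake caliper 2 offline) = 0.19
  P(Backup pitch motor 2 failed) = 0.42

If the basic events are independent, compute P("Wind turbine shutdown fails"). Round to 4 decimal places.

0.8662

P(Rotor brake lost) [AND] = 0.21 × 0.10 = 0.021000
P(Safety chain down) [AND] = 0.30 × 0.29 × 0.021000 = 0.001827
P(Converter path fails) [OR] = 1 − (1−0.39) × (1−0.36) = 0.609600
P(Emergency stop lost) [AND] = 0.609600 × 0.35 = 0.213360
P(Pitch system fails) [OR] = 1 − (1−0.25) × (1−0.19) × (1−0.42) = 0.647650
P(Yaw brake inoperative) [OR] = 1 − (1−0.22) × (1−0.38) × (1−0.647650) = 0.829604
P(Wind turbine shutdown fails) [OR] = 1 − (1−0.001827) × (1−0.213360) × (1−0.829604) = 0.866205
Rounded to 4 decimal places: P(Wind turbine shutdown fails) ≈ 0.8662.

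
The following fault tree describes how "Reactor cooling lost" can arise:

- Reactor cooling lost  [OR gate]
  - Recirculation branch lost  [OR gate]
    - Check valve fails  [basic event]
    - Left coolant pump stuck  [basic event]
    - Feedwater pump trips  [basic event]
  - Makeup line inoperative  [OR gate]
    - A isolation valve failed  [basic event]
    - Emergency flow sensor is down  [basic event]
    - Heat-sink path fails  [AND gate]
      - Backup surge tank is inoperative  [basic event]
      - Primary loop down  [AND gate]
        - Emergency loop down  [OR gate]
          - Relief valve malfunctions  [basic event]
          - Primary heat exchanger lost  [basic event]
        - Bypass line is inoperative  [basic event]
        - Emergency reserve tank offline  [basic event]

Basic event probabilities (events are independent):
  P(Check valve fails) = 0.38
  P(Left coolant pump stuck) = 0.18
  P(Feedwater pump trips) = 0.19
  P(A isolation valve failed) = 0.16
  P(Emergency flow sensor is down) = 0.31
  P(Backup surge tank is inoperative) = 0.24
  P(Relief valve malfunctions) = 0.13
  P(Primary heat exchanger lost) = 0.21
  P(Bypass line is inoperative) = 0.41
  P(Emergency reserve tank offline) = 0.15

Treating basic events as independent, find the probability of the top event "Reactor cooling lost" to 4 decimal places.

0.7624

P(Recirculation branch lost) [OR] = 1 − (1−0.38) × (1−0.18) × (1−0.19) = 0.588196
P(Emergency loop down) [OR] = 1 − (1−0.13) × (1−0.21) = 0.312700
P(Primary loop down) [AND] = 0.312700 × 0.41 × 0.15 = 0.019231
P(Heat-sink path fails) [AND] = 0.24 × 0.019231 = 0.004615
P(Makeup line inoperative) [OR] = 1 − (1−0.16) × (1−0.31) × (1−0.004615) = 0.423075
P(Reactor cooling lost) [OR] = 1 − (1−0.588196) × (1−0.423075) = 0.762420
Rounded to 4 decimal places: P(Reactor cooling lost) ≈ 0.7624.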